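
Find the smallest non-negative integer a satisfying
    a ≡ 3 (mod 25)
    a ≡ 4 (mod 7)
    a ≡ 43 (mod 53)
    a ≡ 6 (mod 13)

93853

The moduli are pairwise coprime; N = 25·7·53·13 = 120575.
N/25 = 4823; 4823 ≡ 23 (mod 25); 23·12 ≡ 1, so inverse 12.
N/7 = 17225; 17225 ≡ 5 (mod 7); 5·3 ≡ 1, so inverse 3.
N/53 = 2275; 2275 ≡ 49 (mod 53); 49·13 ≡ 1, so inverse 13.
N/13 = 9275; 9275 ≡ 6 (mod 13); 6·11 ≡ 1, so inverse 11.
a ≡ 3·4823·12 + 4·17225·3 + 43·2275·13 + 6·9275·11 = 2264203.
2264203 mod 120575 = 93853.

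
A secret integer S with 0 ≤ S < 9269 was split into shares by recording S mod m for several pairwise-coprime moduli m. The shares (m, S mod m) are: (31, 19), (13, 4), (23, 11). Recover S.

The moduli are pairwise coprime; N = 31·13·23 = 9269.
N/31 = 299; 299 ≡ 20 (mod 31); 20·14 ≡ 1, so inverse 14.
N/13 = 713; 713 ≡ 11 (mod 13); 11·6 ≡ 1, so inverse 6.
N/23 = 403; 403 ≡ 12 (mod 23); 12·2 ≡ 1, so inverse 2.
S ≡ 19·299·14 + 4·713·6 + 11·403·2 = 105512.
105512 mod 9269 = 3553.

3553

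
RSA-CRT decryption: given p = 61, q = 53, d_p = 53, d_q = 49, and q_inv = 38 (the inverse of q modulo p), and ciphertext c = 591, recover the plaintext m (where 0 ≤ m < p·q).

m₁ = c^(d_p) mod p: c ≡ 42 (mod 61), and 42^53 mod 61 = 15.
m₂ = c^(d_q) mod q: c ≡ 8 (mod 53), and 8^49 mod 53 = 50.
h = q_inv·(m₁ − m₂) mod p = 38·(15 − 50) mod 61 = 12.
m = m₂ + h·q = 50 + 12·53 = 686.

686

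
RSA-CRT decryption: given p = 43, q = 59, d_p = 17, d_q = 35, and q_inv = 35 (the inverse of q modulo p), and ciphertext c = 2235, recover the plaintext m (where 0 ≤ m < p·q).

1590

m₁ = c^(d_p) mod p: c ≡ 42 (mod 43), and 42^17 mod 43 = 42.
m₂ = c^(d_q) mod q: c ≡ 52 (mod 59), and 52^35 mod 59 = 56.
h = q_inv·(m₁ − m₂) mod p = 35·(42 − 56) mod 43 = 26.
m = m₂ + h·q = 56 + 26·59 = 1590.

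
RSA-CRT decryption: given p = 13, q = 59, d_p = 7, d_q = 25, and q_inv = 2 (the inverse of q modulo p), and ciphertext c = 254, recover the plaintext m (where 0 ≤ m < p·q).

409

m₁ = c^(d_p) mod p: c ≡ 7 (mod 13), and 7^7 mod 13 = 6.
m₂ = c^(d_q) mod q: c ≡ 18 (mod 59), and 18^25 mod 59 = 55.
h = q_inv·(m₁ − m₂) mod p = 2·(6 − 55) mod 13 = 6.
m = m₂ + h·q = 55 + 6·59 = 409.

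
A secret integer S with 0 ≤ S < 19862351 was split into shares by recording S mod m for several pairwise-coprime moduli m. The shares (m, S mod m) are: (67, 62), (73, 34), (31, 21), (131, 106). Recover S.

Combine the congruences pairwise.
From S ≡ 62 (mod 67) write S = 62 + 67t. Substituting into S ≡ 34 (mod 73) gives 67t ≡ 45 (mod 73), and since 67⁻¹ ≡ 12 (mod 73), t ≡ 29. Hence S ≡ 62 + 67·29 = 2005 (mod 4891).
From S ≡ 2005 (mod 4891) write S = 2005 + 4891t. Substituting into S ≡ 21 (mod 31) gives 4891t ≡ 0 (mod 31), and since 24⁻¹ ≡ 22 (mod 31), t ≡ 0. Hence S ≡ 2005 + 4891·0 = 2005 (mod 151621).
From S ≡ 2005 (mod 151621) write S = 2005 + 151621t. Substituting into S ≡ 106 (mod 131) gives 151621t ≡ 66 (mod 131), and since 54⁻¹ ≡ 17 (mod 131), t ≡ 74. Hence S ≡ 2005 + 151621·74 = 11221959 (mod 19862351).

11221959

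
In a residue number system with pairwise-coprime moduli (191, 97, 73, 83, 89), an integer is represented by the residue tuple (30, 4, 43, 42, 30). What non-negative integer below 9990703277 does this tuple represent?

The moduli are pairwise coprime; N = 191·97·73·83·89 = 9990703277.
N/191 = 52307347; 52307347 ≡ 87 (mod 191); 87·101 ≡ 1, so inverse 101.
N/97 = 102996941; 102996941 ≡ 13 (mod 97); 13·15 ≡ 1, so inverse 15.
N/73 = 136858949; 136858949 ≡ 9 (mod 73); 9·65 ≡ 1, so inverse 65.
N/83 = 120369919; 120369919 ≡ 82 (mod 83); 82·82 ≡ 1, so inverse 82.
N/89 = 112255093; 112255093 ≡ 16 (mod 89); 16·39 ≡ 1, so inverse 39.
x ≡ 30·52307347·101 + 4·102996941·15 + 43·136858949·65 + 42·120369919·82 + 30·112255093·39 = 1093084300171.
1093084300171 mod 9990703277 = 4097642978.

4097642978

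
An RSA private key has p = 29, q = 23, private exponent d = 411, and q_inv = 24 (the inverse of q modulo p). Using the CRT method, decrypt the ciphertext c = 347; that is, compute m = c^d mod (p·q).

d_p = d mod (p−1) = 411 mod 28 = 19; d_q = d mod (q−1) = 15.
m₁ = c^(d_p) mod p: c ≡ 28 (mod 29), and 28^19 mod 29 = 28.
m₂ = c^(d_q) mod q: c ≡ 2 (mod 23), and 2^15 mod 23 = 16.
h = q_inv·(m₁ − m₂) mod p = 24·(28 − 16) mod 29 = 27.
m = m₂ + h·q = 16 + 27·23 = 637.

637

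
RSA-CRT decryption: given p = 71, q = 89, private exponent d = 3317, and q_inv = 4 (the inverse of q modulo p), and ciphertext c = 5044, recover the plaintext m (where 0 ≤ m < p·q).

4380

d_p = d mod (p−1) = 3317 mod 70 = 27; d_q = d mod (q−1) = 61.
m₁ = c^(d_p) mod p: c ≡ 3 (mod 71), and 3^27 mod 71 = 49.
m₂ = c^(d_q) mod q: c ≡ 60 (mod 89), and 60^61 mod 89 = 19.
h = q_inv·(m₁ − m₂) mod p = 4·(49 − 19) mod 71 = 49.
m = m₂ + h·q = 19 + 49·89 = 4380.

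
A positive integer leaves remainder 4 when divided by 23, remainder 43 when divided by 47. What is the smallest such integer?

372

From k ≡ 4 (mod 23) write k = 4 + 23t. Substituting into k ≡ 43 (mod 47) gives 23t ≡ 39 (mod 47), and since 23⁻¹ ≡ 45 (mod 47), t ≡ 16. Hence k ≡ 4 + 23·16 = 372 (mod 1081).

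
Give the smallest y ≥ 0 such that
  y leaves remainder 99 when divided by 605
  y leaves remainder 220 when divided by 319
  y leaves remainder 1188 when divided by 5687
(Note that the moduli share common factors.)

530079

gcd(605, 319) = 11 and 11 | (220 − 99), so the pair is consistent; merging gives y ≡ 3729 (mod 17545), where 17545 = lcm(605, 319).
gcd(17545, 5687) = 121 and 121 | (1188 − 3729), so the pair is consistent; merging gives y ≡ 530079 (mod 824615), where 824615 = lcm(17545, 5687).
The solution is unique modulo lcm(605, 319, 5687) = 824615.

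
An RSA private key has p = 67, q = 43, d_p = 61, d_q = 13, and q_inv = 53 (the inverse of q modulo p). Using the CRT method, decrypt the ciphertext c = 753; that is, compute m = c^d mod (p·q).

518

m₁ = c^(d_p) mod p: c ≡ 16 (mod 67), and 16^61 mod 67 = 49.
m₂ = c^(d_q) mod q: c ≡ 22 (mod 43), and 22^13 mod 43 = 2.
h = q_inv·(m₁ − m₂) mod p = 53·(49 − 2) mod 67 = 12.
m = m₂ + h·q = 2 + 12·43 = 518.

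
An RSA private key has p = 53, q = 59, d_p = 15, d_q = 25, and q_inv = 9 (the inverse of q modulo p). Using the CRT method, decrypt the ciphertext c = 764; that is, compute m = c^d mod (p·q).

3076

m₁ = c^(d_p) mod p: c ≡ 22 (mod 53), and 22^15 mod 53 = 2.
m₂ = c^(d_q) mod q: c ≡ 56 (mod 59), and 56^25 mod 59 = 8.
h = q_inv·(m₁ − m₂) mod p = 9·(2 − 8) mod 53 = 52.
m = m₂ + h·q = 8 + 52·59 = 3076.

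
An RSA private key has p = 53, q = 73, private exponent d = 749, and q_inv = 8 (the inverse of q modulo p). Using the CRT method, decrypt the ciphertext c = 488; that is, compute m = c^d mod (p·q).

d_p = d mod (p−1) = 749 mod 52 = 21; d_q = d mod (q−1) = 29.
m₁ = c^(d_p) mod p: c ≡ 11 (mod 53), and 11^21 mod 53 = 43.
m₂ = c^(d_q) mod q: c ≡ 50 (mod 73), and 50^29 mod 73 = 25.
h = q_inv·(m₁ − m₂) mod p = 8·(43 − 25) mod 53 = 38.
m = m₂ + h·q = 25 + 38·73 = 2799.

2799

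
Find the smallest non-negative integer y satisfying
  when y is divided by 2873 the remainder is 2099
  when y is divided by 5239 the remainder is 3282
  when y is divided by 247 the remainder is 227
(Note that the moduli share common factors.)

1113950

Combine the congruences pairwise.
gcd(2873, 5239) = 169 and 169 | (3282 − 2099), so the pair is consistent; merging gives y ≡ 45194 (mod 89063), where 89063 = lcm(2873, 5239).
gcd(89063, 247) = 13 and 13 | (227 − 45194), so the pair is consistent; merging gives y ≡ 1113950 (mod 1692197), where 1692197 = lcm(89063, 247).
The solution is unique modulo lcm(2873, 5239, 247) = 1692197.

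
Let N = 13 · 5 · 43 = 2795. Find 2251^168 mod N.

1

Mod 13: 2251 ≡ 2; since 12 | 168, by Fermat 2^168 ≡ 1 (mod 13).
Mod 5: 2251 ≡ 1; since 4 | 168, by Fermat 1^168 ≡ 1 (mod 5).
Mod 43: 2251 ≡ 15; since 42 | 168, by Fermat 15^168 ≡ 1 (mod 43).
Combine by CRT: x ≡ 1 (mod 13), x ≡ 1 (mod 5), x ≡ 1 (mod 43) ⇒ x ≡ 1 (mod 2795).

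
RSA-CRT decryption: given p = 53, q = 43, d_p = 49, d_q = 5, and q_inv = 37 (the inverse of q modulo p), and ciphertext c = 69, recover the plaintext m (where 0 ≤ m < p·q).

m₁ = c^(d_p) mod p: c ≡ 16 (mod 53), and 16^49 mod 53 = 46.
m₂ = c^(d_q) mod q: c ≡ 26 (mod 43), and 26^5 mod 43 = 3.
h = q_inv·(m₁ − m₂) mod p = 37·(46 − 3) mod 53 = 1.
m = m₂ + h·q = 3 + 1·43 = 46.

46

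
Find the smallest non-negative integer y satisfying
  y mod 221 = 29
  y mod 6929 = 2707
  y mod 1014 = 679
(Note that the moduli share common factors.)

667891

gcd(221, 6929) = 13 and 13 | (2707 − 29), so the pair is consistent; merging gives y ≡ 78926 (mod 117793), where 117793 = lcm(221, 6929).
gcd(117793, 1014) = 169 and 169 | (679 − 78926), so the pair is consistent; merging gives y ≡ 667891 (mod 706758), where 706758 = lcm(117793, 1014).
The solution is unique modulo lcm(221, 6929, 1014) = 706758.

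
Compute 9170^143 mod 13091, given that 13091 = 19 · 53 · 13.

5195

Mod 19: 9170 ≡ 12; by Fermat, exponent reduces to 143 mod 18 = 17; 12^17 ≡ 8 (mod 19).
Mod 53: 9170 ≡ 1; by Fermat, exponent reduces to 143 mod 52 = 39; 1^39 ≡ 1 (mod 53).
Mod 13: 9170 ≡ 5; by Fermat, exponent reduces to 143 mod 12 = 11; 5^11 ≡ 8 (mod 13).
Combine by CRT: x ≡ 8 (mod 19), x ≡ 1 (mod 53), x ≡ 8 (mod 13) ⇒ x ≡ 5195 (mod 13091).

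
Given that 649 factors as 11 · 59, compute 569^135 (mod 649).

131

Mod 11: 569 ≡ 8; by Fermat, exponent reduces to 135 mod 10 = 5; 8^5 ≡ 10 (mod 11).
Mod 59: 569 ≡ 38; by Fermat, exponent reduces to 135 mod 58 = 19; 38^19 ≡ 13 (mod 59).
Combine by CRT: x ≡ 10 (mod 11), x ≡ 13 (mod 59) ⇒ x ≡ 131 (mod 649).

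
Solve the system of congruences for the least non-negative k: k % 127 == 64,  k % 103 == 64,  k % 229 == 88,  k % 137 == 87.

294858885

From k ≡ 64 (mod 127) write k = 64 + 127t. Substituting into k ≡ 64 (mod 103) gives 127t ≡ 0 (mod 103), and since 24⁻¹ ≡ 73 (mod 103), t ≡ 0. Hence k ≡ 64 + 127·0 = 64 (mod 13081).
From k ≡ 64 (mod 13081) write k = 64 + 13081t. Substituting into k ≡ 88 (mod 229) gives 13081t ≡ 24 (mod 229), and since 28⁻¹ ≡ 90 (mod 229), t ≡ 99. Hence k ≡ 64 + 13081·99 = 1295083 (mod 2995549).
From k ≡ 1295083 (mod 2995549) write k = 1295083 + 2995549t. Substituting into k ≡ 87 (mod 137) gives 2995549t ≡ 65 (mod 137), and since 44⁻¹ ≡ 109 (mod 137), t ≡ 98. Hence k ≡ 1295083 + 2995549·98 = 294858885 (mod 410390213).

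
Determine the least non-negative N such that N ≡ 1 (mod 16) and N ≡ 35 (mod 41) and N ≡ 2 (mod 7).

The moduli are pairwise coprime; M = 16·41·7 = 4592.
M/16 = 287; 287 ≡ 15 (mod 16); 15·15 ≡ 1, so inverse 15.
M/41 = 112; 112 ≡ 30 (mod 41); 30·26 ≡ 1, so inverse 26.
M/7 = 656; 656 ≡ 5 (mod 7); 5·3 ≡ 1, so inverse 3.
N ≡ 1·287·15 + 35·112·26 + 2·656·3 = 110161.
110161 mod 4592 = 4545.

4545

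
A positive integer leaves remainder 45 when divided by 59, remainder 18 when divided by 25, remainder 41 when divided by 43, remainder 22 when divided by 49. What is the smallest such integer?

The moduli are pairwise coprime; M = 59·25·43·49 = 3107825.
M/59 = 52675; 52675 ≡ 47 (mod 59); 47·54 ≡ 1, so inverse 54.
M/25 = 124313; 124313 ≡ 13 (mod 25); 13·2 ≡ 1, so inverse 2.
M/43 = 72275; 72275 ≡ 35 (mod 43); 35·16 ≡ 1, so inverse 16.
M/49 = 63425; 63425 ≡ 19 (mod 49); 19·31 ≡ 1, so inverse 31.
N ≡ 45·52675·54 + 18·124313·2 + 41·72275·16 + 22·63425·31 = 223143768.
223143768 mod 3107825 = 2488193.

2488193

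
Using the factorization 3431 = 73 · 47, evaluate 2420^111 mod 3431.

2757

Mod 73: 2420 ≡ 11; by Fermat, exponent reduces to 111 mod 72 = 39; 11^39 ≡ 56 (mod 73).
Mod 47: 2420 ≡ 23; by Fermat, exponent reduces to 111 mod 46 = 19; 23^19 ≡ 31 (mod 47).
Combine by CRT: x ≡ 56 (mod 73), x ≡ 31 (mod 47) ⇒ x ≡ 2757 (mod 3431).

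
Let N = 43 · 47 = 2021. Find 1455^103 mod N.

208

Mod 43: 1455 ≡ 36; by Fermat, exponent reduces to 103 mod 42 = 19; 36^19 ≡ 36 (mod 43).
Mod 47: 1455 ≡ 45; by Fermat, exponent reduces to 103 mod 46 = 11; 45^11 ≡ 20 (mod 47).
Combine by CRT: x ≡ 36 (mod 43), x ≡ 20 (mod 47) ⇒ x ≡ 208 (mod 2021).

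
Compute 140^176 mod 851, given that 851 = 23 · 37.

Mod 23: 140 ≡ 2; since 22 | 176, by Fermat 2^176 ≡ 1 (mod 23).
Mod 37: 140 ≡ 29; by Fermat, exponent reduces to 176 mod 36 = 32; 29^32 ≡ 10 (mod 37).
Combine by CRT: x ≡ 1 (mod 23), x ≡ 10 (mod 37) ⇒ x ≡ 47 (mod 851).

47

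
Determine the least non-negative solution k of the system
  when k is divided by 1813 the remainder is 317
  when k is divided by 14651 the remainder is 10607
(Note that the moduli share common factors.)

69211

Combine the congruences pairwise.
gcd(1813, 14651) = 49 and 49 | (10607 − 317), so the pair is consistent; merging gives k ≡ 69211 (mod 542087), where 542087 = lcm(1813, 14651).
The solution is unique modulo lcm(1813, 14651) = 542087.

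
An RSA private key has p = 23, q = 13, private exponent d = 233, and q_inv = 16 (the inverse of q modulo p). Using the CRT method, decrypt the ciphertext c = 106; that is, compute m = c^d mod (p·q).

d_p = d mod (p−1) = 233 mod 22 = 13; d_q = d mod (q−1) = 5.
m₁ = c^(d_p) mod p: c ≡ 14 (mod 23), and 14^13 mod 23 = 11.
m₂ = c^(d_q) mod q: c ≡ 2 (mod 13), and 2^5 mod 13 = 6.
h = q_inv·(m₁ − m₂) mod p = 16·(11 − 6) mod 23 = 11.
m = m₂ + h·q = 6 + 11·13 = 149.

149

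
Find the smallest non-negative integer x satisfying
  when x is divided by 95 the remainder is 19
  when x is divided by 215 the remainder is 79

Combine the congruences pairwise.
gcd(95, 215) = 5 and 5 | (79 − 19), so the pair is consistent; merging gives x ≡ 2014 (mod 4085), where 4085 = lcm(95, 215).
The solution is unique modulo lcm(95, 215) = 4085.

2014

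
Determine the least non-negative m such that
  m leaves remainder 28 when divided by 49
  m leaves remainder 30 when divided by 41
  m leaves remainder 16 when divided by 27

27664

The moduli are pairwise coprime; N = 49·41·27 = 54243.
N/49 = 1107; 1107 ≡ 29 (mod 49); 29·22 ≡ 1, so inverse 22.
N/41 = 1323; 1323 ≡ 11 (mod 41); 11·15 ≡ 1, so inverse 15.
N/27 = 2009; 2009 ≡ 11 (mod 27); 11·5 ≡ 1, so inverse 5.
m ≡ 28·1107·22 + 30·1323·15 + 16·2009·5 = 1437982.
1437982 mod 54243 = 27664.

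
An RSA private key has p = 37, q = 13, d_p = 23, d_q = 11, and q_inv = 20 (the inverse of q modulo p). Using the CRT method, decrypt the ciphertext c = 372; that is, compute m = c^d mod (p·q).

5

m₁ = c^(d_p) mod p: c ≡ 2 (mod 37), and 2^23 mod 37 = 5.
m₂ = c^(d_q) mod q: c ≡ 8 (mod 13), and 8^11 mod 13 = 5.
h = q_inv·(m₁ − m₂) mod p = 20·(5 − 5) mod 37 = 0.
m = m₂ + h·q = 5 + 0·13 = 5.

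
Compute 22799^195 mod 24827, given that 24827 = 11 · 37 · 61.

Mod 11: 22799 ≡ 7; by Fermat, exponent reduces to 195 mod 10 = 5; 7^5 ≡ 10 (mod 11).
Mod 37: 22799 ≡ 7; by Fermat, exponent reduces to 195 mod 36 = 15; 7^15 ≡ 26 (mod 37).
Mod 61: 22799 ≡ 46; by Fermat, exponent reduces to 195 mod 60 = 15; 46^15 ≡ 60 (mod 61).
Combine by CRT: x ≡ 10 (mod 11), x ≡ 26 (mod 37), x ≡ 60 (mod 61) ⇒ x ≡ 23484 (mod 24827).

23484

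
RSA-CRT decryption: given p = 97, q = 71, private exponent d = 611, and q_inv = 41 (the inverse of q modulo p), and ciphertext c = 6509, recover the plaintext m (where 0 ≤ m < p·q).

6777

d_p = d mod (p−1) = 611 mod 96 = 35; d_q = d mod (q−1) = 51.
m₁ = c^(d_p) mod p: c ≡ 10 (mod 97), and 10^35 mod 97 = 84.
m₂ = c^(d_q) mod q: c ≡ 48 (mod 71), and 48^51 mod 71 = 32.
h = q_inv·(m₁ − m₂) mod p = 41·(84 − 32) mod 97 = 95.
m = m₂ + h·q = 32 + 95·71 = 6777.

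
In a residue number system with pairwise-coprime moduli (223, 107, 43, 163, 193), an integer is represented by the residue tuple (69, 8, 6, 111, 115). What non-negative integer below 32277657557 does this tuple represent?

18937214927

The moduli are pairwise coprime; N = 223·107·43·163·193 = 32277657557.
N/223 = 144742859; 144742859 ≡ 26 (mod 223); 26·163 ≡ 1, so inverse 163.
N/107 = 301660351; 301660351 ≡ 66 (mod 107); 66·60 ≡ 1, so inverse 60.
N/43 = 750643199; 750643199 ≡ 25 (mod 43); 25·31 ≡ 1, so inverse 31.
N/163 = 198022439; 198022439 ≡ 96 (mod 163); 96·90 ≡ 1, so inverse 90.
N/193 = 167241749; 167241749 ≡ 108 (mod 193); 108·84 ≡ 1, so inverse 84.
x ≡ 69·144742859·163 + 8·301660351·60 + 6·750643199·31 + 111·198022439·90 + 115·167241749·84 = 5506138999617.
5506138999617 mod 32277657557 = 18937214927.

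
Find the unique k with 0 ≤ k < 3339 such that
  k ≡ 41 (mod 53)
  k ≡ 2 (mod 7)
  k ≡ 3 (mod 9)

From k ≡ 41 (mod 53) write k = 41 + 53t. Substituting into k ≡ 2 (mod 7) gives 53t ≡ 3 (mod 7), and since 4⁻¹ ≡ 2 (mod 7), t ≡ 6. Hence k ≡ 41 + 53·6 = 359 (mod 371).
From k ≡ 359 (mod 371) write k = 359 + 371t. Substituting into k ≡ 3 (mod 9) gives 371t ≡ 4 (mod 9), and since 2⁻¹ ≡ 5 (mod 9), t ≡ 2. Hence k ≡ 359 + 371·2 = 1101 (mod 3339).

1101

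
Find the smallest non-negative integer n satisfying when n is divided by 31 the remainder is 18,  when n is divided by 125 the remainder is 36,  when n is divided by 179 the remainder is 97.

Combine the congruences pairwise.
From n ≡ 18 (mod 31) write n = 18 + 31t. Substituting into n ≡ 36 (mod 125) gives 31t ≡ 18 (mod 125), and since 31⁻¹ ≡ 121 (mod 125), t ≡ 53. Hence n ≡ 18 + 31·53 = 1661 (mod 3875).
From n ≡ 1661 (mod 3875) write n = 1661 + 3875t. Substituting into n ≡ 97 (mod 179) gives 3875t ≡ 47 (mod 179), and since 116⁻¹ ≡ 125 (mod 179), t ≡ 147. Hence n ≡ 1661 + 3875·147 = 571286 (mod 693625).

571286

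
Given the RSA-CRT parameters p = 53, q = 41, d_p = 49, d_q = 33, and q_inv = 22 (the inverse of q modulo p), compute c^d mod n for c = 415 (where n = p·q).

367

m₁ = c^(d_p) mod p: c ≡ 44 (mod 53), and 44^49 mod 53 = 49.
m₂ = c^(d_q) mod q: c ≡ 5 (mod 41), and 5^33 mod 41 = 39.
h = q_inv·(m₁ − m₂) mod p = 22·(49 − 39) mod 53 = 8.
m = m₂ + h·q = 39 + 8·41 = 367.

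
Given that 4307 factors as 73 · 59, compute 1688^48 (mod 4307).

3870

Mod 73: 1688 ≡ 9; 9^48 ≡ 1 (mod 73).
Mod 59: 1688 ≡ 36; 36^48 ≡ 35 (mod 59).
Combine by CRT: x ≡ 1 (mod 73), x ≡ 35 (mod 59) ⇒ x ≡ 3870 (mod 4307).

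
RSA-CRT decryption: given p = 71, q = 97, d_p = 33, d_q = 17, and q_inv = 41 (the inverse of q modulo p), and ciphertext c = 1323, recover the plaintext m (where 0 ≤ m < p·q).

6438

m₁ = c^(d_p) mod p: c ≡ 45 (mod 71), and 45^33 mod 71 = 48.
m₂ = c^(d_q) mod q: c ≡ 62 (mod 97), and 62^17 mod 97 = 36.
h = q_inv·(m₁ − m₂) mod p = 41·(48 − 36) mod 71 = 66.
m = m₂ + h·q = 36 + 66·97 = 6438.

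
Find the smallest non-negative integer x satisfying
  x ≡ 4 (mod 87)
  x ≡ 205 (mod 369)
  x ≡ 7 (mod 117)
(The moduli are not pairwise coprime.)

gcd(87, 369) = 3 and 3 | (205 − 4), so the pair is consistent; merging gives x ≡ 2788 (mod 10701), where 10701 = lcm(87, 369).
gcd(10701, 117) = 9 and 9 | (7 − 2788), so the pair is consistent; merging gives x ≡ 77695 (mod 139113), where 139113 = lcm(10701, 117).
The solution is unique modulo lcm(87, 369, 117) = 139113.

77695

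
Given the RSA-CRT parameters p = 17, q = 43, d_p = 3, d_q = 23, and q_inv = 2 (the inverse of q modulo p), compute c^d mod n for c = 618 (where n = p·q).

471

m₁ = c^(d_p) mod p: c ≡ 6 (mod 17), and 6^3 mod 17 = 12.
m₂ = c^(d_q) mod q: c ≡ 16 (mod 43), and 16^23 mod 43 = 41.
h = q_inv·(m₁ − m₂) mod p = 2·(12 − 41) mod 17 = 10.
m = m₂ + h·q = 41 + 10·43 = 471.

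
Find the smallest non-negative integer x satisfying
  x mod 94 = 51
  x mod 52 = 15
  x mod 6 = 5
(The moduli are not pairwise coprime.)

1367

Combine the congruences pairwise.
gcd(94, 52) = 2 and 2 | (15 − 51), so the pair is consistent; merging gives x ≡ 1367 (mod 2444), where 2444 = lcm(94, 52).
gcd(2444, 6) = 2 and 2 | (5 − 1367), so the pair is consistent; merging gives x ≡ 1367 (mod 7332), where 7332 = lcm(2444, 6).
The solution is unique modulo lcm(94, 52, 6) = 7332.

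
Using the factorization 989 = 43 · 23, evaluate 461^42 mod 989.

Mod 43: 461 ≡ 31; since 42 | 42, by Fermat 31^42 ≡ 1 (mod 43).
Mod 23: 461 ≡ 1; by Fermat, exponent reduces to 42 mod 22 = 20; 1^20 ≡ 1 (mod 23).
Combine by CRT: x ≡ 1 (mod 43), x ≡ 1 (mod 23) ⇒ x ≡ 1 (mod 989).

1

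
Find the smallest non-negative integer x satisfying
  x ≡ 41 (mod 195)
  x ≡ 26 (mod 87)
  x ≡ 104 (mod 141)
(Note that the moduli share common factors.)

258416

gcd(195, 87) = 3 and 3 | (26 − 41), so the pair is consistent; merging gives x ≡ 3941 (mod 5655), where 5655 = lcm(195, 87).
gcd(5655, 141) = 3 and 3 | (104 − 3941), so the pair is consistent; merging gives x ≡ 258416 (mod 265785), where 265785 = lcm(5655, 141).
The solution is unique modulo lcm(195, 87, 141) = 265785.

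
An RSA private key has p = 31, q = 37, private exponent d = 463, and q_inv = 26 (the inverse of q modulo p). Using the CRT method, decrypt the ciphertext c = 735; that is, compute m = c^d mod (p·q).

d_p = d mod (p−1) = 463 mod 30 = 13; d_q = d mod (q−1) = 31.
m₁ = c^(d_p) mod p: c ≡ 22 (mod 31), and 22^13 mod 31 = 13.
m₂ = c^(d_q) mod q: c ≡ 32 (mod 37), and 32^31 mod 37 = 13.
h = q_inv·(m₁ − m₂) mod p = 26·(13 − 13) mod 31 = 0.
m = m₂ + h·q = 13 + 0·37 = 13.

13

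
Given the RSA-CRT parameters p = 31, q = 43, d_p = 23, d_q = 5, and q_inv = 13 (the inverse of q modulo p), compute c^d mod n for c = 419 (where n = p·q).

m₁ = c^(d_p) mod p: c ≡ 16 (mod 31), and 16^23 mod 31 = 4.
m₂ = c^(d_q) mod q: c ≡ 32 (mod 43), and 32^5 mod 43 = 27.
h = q_inv·(m₁ − m₂) mod p = 13·(4 − 27) mod 31 = 11.
m = m₂ + h·q = 27 + 11·43 = 500.

500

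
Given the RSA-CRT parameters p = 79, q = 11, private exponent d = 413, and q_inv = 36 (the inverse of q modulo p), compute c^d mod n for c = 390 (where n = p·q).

818

d_p = d mod (p−1) = 413 mod 78 = 23; d_q = d mod (q−1) = 3.
m₁ = c^(d_p) mod p: c ≡ 74 (mod 79), and 74^23 mod 79 = 28.
m₂ = c^(d_q) mod q: c ≡ 5 (mod 11), and 5^3 mod 11 = 4.
h = q_inv·(m₁ − m₂) mod p = 36·(28 − 4) mod 79 = 74.
m = m₂ + h·q = 4 + 74·11 = 818.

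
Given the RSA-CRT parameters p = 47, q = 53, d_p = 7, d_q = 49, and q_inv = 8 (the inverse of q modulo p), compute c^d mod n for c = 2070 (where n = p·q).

1115

m₁ = c^(d_p) mod p: c ≡ 2 (mod 47), and 2^7 mod 47 = 34.
m₂ = c^(d_q) mod q: c ≡ 3 (mod 53), and 3^49 mod 53 = 2.
h = q_inv·(m₁ − m₂) mod p = 8·(34 − 2) mod 47 = 21.
m = m₂ + h·q = 2 + 21·53 = 1115.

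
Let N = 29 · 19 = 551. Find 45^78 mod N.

Mod 29: 45 ≡ 16; by Fermat, exponent reduces to 78 mod 28 = 22; 16^22 ≡ 16 (mod 29).
Mod 19: 45 ≡ 7; by Fermat, exponent reduces to 78 mod 18 = 6; 7^6 ≡ 1 (mod 19).
Combine by CRT: x ≡ 16 (mod 29), x ≡ 1 (mod 19) ⇒ x ≡ 248 (mod 551).

248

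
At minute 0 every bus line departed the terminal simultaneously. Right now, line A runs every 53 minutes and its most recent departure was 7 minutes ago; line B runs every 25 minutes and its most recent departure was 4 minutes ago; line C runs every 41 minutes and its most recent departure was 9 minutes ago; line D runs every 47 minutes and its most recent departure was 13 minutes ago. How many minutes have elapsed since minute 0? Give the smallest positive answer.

1330254

The moduli are pairwise coprime; N = 53·25·41·47 = 2553275.
N/53 = 48175; 48175 ≡ 51 (mod 53); 51·26 ≡ 1, so inverse 26.
N/25 = 102131; 102131 ≡ 6 (mod 25); 6·21 ≡ 1, so inverse 21.
N/41 = 62275; 62275 ≡ 37 (mod 41); 37·10 ≡ 1, so inverse 10.
N/47 = 54325; 54325 ≡ 40 (mod 47); 40·20 ≡ 1, so inverse 20.
t ≡ 7·48175·26 + 4·102131·21 + 9·62275·10 + 13·54325·20 = 37076104.
37076104 mod 2553275 = 1330254.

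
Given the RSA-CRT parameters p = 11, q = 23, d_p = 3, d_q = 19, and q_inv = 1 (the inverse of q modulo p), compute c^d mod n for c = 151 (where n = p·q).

m₁ = c^(d_p) mod p: c ≡ 8 (mod 11), and 8^3 mod 11 = 6.
m₂ = c^(d_q) mod q: c ≡ 13 (mod 23), and 13^19 mod 23 = 2.
h = q_inv·(m₁ − m₂) mod p = 1·(6 − 2) mod 11 = 4.
m = m₂ + h·q = 2 + 4·23 = 94.

94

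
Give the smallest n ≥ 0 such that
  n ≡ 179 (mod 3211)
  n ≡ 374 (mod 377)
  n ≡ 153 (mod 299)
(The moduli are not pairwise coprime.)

Combine the congruences pairwise.
gcd(3211, 377) = 13 and 13 | (374 − 179), so the pair is consistent; merging gives n ≡ 3390 (mod 93119), where 93119 = lcm(3211, 377).
gcd(93119, 299) = 13 and 13 | (153 − 3390), so the pair is consistent; merging gives n ≡ 468985 (mod 2141737), where 2141737 = lcm(93119, 299).
The solution is unique modulo lcm(3211, 377, 299) = 2141737.

468985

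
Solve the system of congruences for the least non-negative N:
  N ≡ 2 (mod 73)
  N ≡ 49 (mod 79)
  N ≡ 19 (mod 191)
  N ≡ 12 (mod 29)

9439048

From N ≡ 2 (mod 73) write N = 2 + 73t. Substituting into N ≡ 49 (mod 79) gives 73t ≡ 47 (mod 79), and since 73⁻¹ ≡ 13 (mod 79), t ≡ 58. Hence N ≡ 2 + 73·58 = 4236 (mod 5767).
From N ≡ 4236 (mod 5767) write N = 4236 + 5767t. Substituting into N ≡ 19 (mod 191) gives 5767t ≡ 176 (mod 191), and since 37⁻¹ ≡ 31 (mod 191), t ≡ 108. Hence N ≡ 4236 + 5767·108 = 627072 (mod 1101497).
From N ≡ 627072 (mod 1101497) write N = 627072 + 1101497t. Substituting into N ≡ 12 (mod 29) gives 1101497t ≡ 7 (mod 29), and since 19⁻¹ ≡ 26 (mod 29), t ≡ 8. Hence N ≡ 627072 + 1101497·8 = 9439048 (mod 31943413).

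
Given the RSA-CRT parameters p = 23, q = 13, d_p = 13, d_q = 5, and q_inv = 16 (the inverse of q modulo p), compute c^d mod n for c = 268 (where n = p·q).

m₁ = c^(d_p) mod p: c ≡ 15 (mod 23), and 15^13 mod 23 = 5.
m₂ = c^(d_q) mod q: c ≡ 8 (mod 13), and 8^5 mod 13 = 8.
h = q_inv·(m₁ − m₂) mod p = 16·(5 − 8) mod 23 = 21.
m = m₂ + h·q = 8 + 21·13 = 281.

281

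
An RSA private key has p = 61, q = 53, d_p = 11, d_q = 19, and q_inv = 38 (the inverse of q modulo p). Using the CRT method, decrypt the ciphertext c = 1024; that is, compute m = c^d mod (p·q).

m₁ = c^(d_p) mod p: c ≡ 48 (mod 61), and 48^11 mod 61 = 14.
m₂ = c^(d_q) mod q: c ≡ 17 (mod 53), and 17^19 mod 53 = 9.
h = q_inv·(m₁ − m₂) mod p = 38·(14 − 9) mod 61 = 7.
m = m₂ + h·q = 9 + 7·53 = 380.

380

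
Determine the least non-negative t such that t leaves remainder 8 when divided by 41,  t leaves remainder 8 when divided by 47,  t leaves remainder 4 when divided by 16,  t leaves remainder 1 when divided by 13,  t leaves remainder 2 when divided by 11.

1456820

From t ≡ 8 (mod 41) write t = 8 + 41s. Substituting into t ≡ 8 (mod 47) gives 41s ≡ 0 (mod 47), and since 41⁻¹ ≡ 39 (mod 47), s ≡ 0. Hence t ≡ 8 + 41·0 = 8 (mod 1927).
From t ≡ 8 (mod 1927) write t = 8 + 1927s. Substituting into t ≡ 4 (mod 16) gives 1927s ≡ 12 (mod 16), and since 7⁻¹ ≡ 7 (mod 16), s ≡ 4. Hence t ≡ 8 + 1927·4 = 7716 (mod 30832).
From t ≡ 7716 (mod 30832) write t = 7716 + 30832s. Substituting into t ≡ 1 (mod 13) gives 30832s ≡ 7 (mod 13), and since 9⁻¹ ≡ 3 (mod 13), s ≡ 8. Hence t ≡ 7716 + 30832·8 = 254372 (mod 400816).
From t ≡ 254372 (mod 400816) write t = 254372 + 400816s. Substituting into t ≡ 2 (mod 11) gives 400816s ≡ 5 (mod 11), and since 9⁻¹ ≡ 5 (mod 11), s ≡ 3. Hence t ≡ 254372 + 400816·3 = 1456820 (mod 4408976).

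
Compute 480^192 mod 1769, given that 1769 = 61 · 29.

Mod 61: 480 ≡ 53; by Fermat, exponent reduces to 192 mod 60 = 12; 53^12 ≡ 58 (mod 61).
Mod 29: 480 ≡ 16; by Fermat, exponent reduces to 192 mod 28 = 24; 16^24 ≡ 7 (mod 29).
Combine by CRT: x ≡ 58 (mod 61), x ≡ 7 (mod 29) ⇒ x ≡ 790 (mod 1769).

790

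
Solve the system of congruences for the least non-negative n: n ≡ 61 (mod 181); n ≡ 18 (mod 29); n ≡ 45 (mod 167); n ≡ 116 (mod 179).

49235319

Combine the congruences pairwise.
From n ≡ 61 (mod 181) write n = 61 + 181t. Substituting into n ≡ 18 (mod 29) gives 181t ≡ 15 (mod 29), and since 7⁻¹ ≡ 25 (mod 29), t ≡ 27. Hence n ≡ 61 + 181·27 = 4948 (mod 5249).
From n ≡ 4948 (mod 5249) write n = 4948 + 5249t. Substituting into n ≡ 45 (mod 167) gives 5249t ≡ 107 (mod 167), and since 72⁻¹ ≡ 58 (mod 167), t ≡ 27. Hence n ≡ 4948 + 5249·27 = 146671 (mod 876583).
From n ≡ 146671 (mod 876583) write n = 146671 + 876583t. Substituting into n ≡ 116 (mod 179) gives 876583t ≡ 46 (mod 179), and since 20⁻¹ ≡ 9 (mod 179), t ≡ 56. Hence n ≡ 146671 + 876583·56 = 49235319 (mod 156908357).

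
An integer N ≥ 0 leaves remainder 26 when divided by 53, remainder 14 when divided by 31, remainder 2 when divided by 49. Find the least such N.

12693

The moduli are pairwise coprime; M = 53·31·49 = 80507.
M/53 = 1519; 1519 ≡ 35 (mod 53); 35·50 ≡ 1, so inverse 50.
M/31 = 2597; 2597 ≡ 24 (mod 31); 24·22 ≡ 1, so inverse 22.
M/49 = 1643; 1643 ≡ 26 (mod 49); 26·17 ≡ 1, so inverse 17.
N ≡ 26·1519·50 + 14·2597·22 + 2·1643·17 = 2830438.
2830438 mod 80507 = 12693.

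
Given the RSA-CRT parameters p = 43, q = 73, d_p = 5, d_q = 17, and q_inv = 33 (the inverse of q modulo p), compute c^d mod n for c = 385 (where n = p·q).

1903

m₁ = c^(d_p) mod p: c ≡ 41 (mod 43), and 41^5 mod 43 = 11.
m₂ = c^(d_q) mod q: c ≡ 20 (mod 73), and 20^17 mod 73 = 5.
h = q_inv·(m₁ − m₂) mod p = 33·(11 − 5) mod 43 = 26.
m = m₂ + h·q = 5 + 26·73 = 1903.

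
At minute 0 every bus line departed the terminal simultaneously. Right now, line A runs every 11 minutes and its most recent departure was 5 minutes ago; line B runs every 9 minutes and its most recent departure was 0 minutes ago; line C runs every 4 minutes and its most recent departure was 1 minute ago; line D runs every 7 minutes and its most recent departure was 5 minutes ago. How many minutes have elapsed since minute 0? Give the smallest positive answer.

Combine the congruences pairwise.
From t ≡ 5 (mod 11) write t = 5 + 11s. Substituting into t ≡ 0 (mod 9) gives 11s ≡ 4 (mod 9), and since 2⁻¹ ≡ 5 (mod 9), s ≡ 2. Hence t ≡ 5 + 11·2 = 27 (mod 99).
From t ≡ 27 (mod 99) write t = 27 + 99s. Substituting into t ≡ 1 (mod 4) gives 99s ≡ 2 (mod 4), and since 3⁻¹ ≡ 3 (mod 4), s ≡ 2. Hence t ≡ 27 + 99·2 = 225 (mod 396).
From t ≡ 225 (mod 396) write t = 225 + 396s. Substituting into t ≡ 5 (mod 7) gives 396s ≡ 4 (mod 7), and since 4⁻¹ ≡ 2 (mod 7), s ≡ 1. Hence t ≡ 225 + 396·1 = 621 (mod 2772).

621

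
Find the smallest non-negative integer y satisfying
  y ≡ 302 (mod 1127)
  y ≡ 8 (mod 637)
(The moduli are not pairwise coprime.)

2556

gcd(1127, 637) = 49 and 49 | (8 − 302), so the pair is consistent; merging gives y ≡ 2556 (mod 14651), where 14651 = lcm(1127, 637).
The solution is unique modulo lcm(1127, 637) = 14651.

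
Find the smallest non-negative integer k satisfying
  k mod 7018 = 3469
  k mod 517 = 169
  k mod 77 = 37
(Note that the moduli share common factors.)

2087815

gcd(7018, 517) = 11 and 11 | (169 − 3469), so the pair is consistent; merging gives k ≡ 108739 (mod 329846), where 329846 = lcm(7018, 517).
gcd(329846, 77) = 11 and 11 | (37 − 108739), so the pair is consistent; merging gives k ≡ 2087815 (mod 2308922), where 2308922 = lcm(329846, 77).
The solution is unique modulo lcm(7018, 517, 77) = 2308922.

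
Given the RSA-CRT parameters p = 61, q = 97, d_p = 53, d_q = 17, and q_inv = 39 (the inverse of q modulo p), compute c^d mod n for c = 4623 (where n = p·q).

m₁ = c^(d_p) mod p: c ≡ 48 (mod 61), and 48^53 mod 61 = 14.
m₂ = c^(d_q) mod q: c ≡ 64 (mod 97), and 64^17 mod 97 = 64.
h = q_inv·(m₁ − m₂) mod p = 39·(14 − 64) mod 61 = 2.
m = m₂ + h·q = 64 + 2·97 = 258.

258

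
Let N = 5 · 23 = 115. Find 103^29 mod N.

53

Mod 5: 103 ≡ 3; by Fermat, exponent reduces to 29 mod 4 = 1; 3^1 ≡ 3 (mod 5).
Mod 23: 103 ≡ 11; by Fermat, exponent reduces to 29 mod 22 = 7; 11^7 ≡ 7 (mod 23).
Combine by CRT: x ≡ 3 (mod 5), x ≡ 7 (mod 23) ⇒ x ≡ 53 (mod 115).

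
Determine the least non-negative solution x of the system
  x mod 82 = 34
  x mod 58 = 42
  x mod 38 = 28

38902

gcd(82, 58) = 2 and 2 | (42 − 34), so the pair is consistent; merging gives x ≡ 854 (mod 2378), where 2378 = lcm(82, 58).
gcd(2378, 38) = 2 and 2 | (28 − 854), so the pair is consistent; merging gives x ≡ 38902 (mod 45182), where 45182 = lcm(2378, 38).
The solution is unique modulo lcm(82, 58, 38) = 45182.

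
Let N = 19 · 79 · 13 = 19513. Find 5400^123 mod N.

4324

Mod 19: 5400 ≡ 4; by Fermat, exponent reduces to 123 mod 18 = 15; 4^15 ≡ 11 (mod 19).
Mod 79: 5400 ≡ 28; by Fermat, exponent reduces to 123 mod 78 = 45; 28^45 ≡ 58 (mod 79).
Mod 13: 5400 ≡ 5; by Fermat, exponent reduces to 123 mod 12 = 3; 5^3 ≡ 8 (mod 13).
Combine by CRT: x ≡ 11 (mod 19), x ≡ 58 (mod 79), x ≡ 8 (mod 13) ⇒ x ≡ 4324 (mod 19513).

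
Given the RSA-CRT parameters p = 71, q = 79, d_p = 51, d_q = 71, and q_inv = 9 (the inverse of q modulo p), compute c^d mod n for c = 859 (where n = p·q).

4880

m₁ = c^(d_p) mod p: c ≡ 7 (mod 71), and 7^51 mod 71 = 52.
m₂ = c^(d_q) mod q: c ≡ 69 (mod 79), and 69^71 mod 79 = 61.
h = q_inv·(m₁ − m₂) mod p = 9·(52 − 61) mod 71 = 61.
m = m₂ + h·q = 61 + 61·79 = 4880.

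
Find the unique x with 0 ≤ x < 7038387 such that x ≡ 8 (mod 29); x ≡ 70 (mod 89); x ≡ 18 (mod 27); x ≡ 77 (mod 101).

The moduli are pairwise coprime; N = 29·89·27·101 = 7038387.
N/29 = 242703; 242703 ≡ 2 (mod 29); 2·15 ≡ 1, so inverse 15.
N/89 = 79083; 79083 ≡ 51 (mod 89); 51·7 ≡ 1, so inverse 7.
N/27 = 260681; 260681 ≡ 23 (mod 27); 23·20 ≡ 1, so inverse 20.
N/101 = 69687; 69687 ≡ 98 (mod 101); 98·67 ≡ 1, so inverse 67.
x ≡ 8·242703·15 + 70·79083·7 + 18·260681·20 + 77·69687·67 = 521235423.
521235423 mod 7038387 = 394785.

394785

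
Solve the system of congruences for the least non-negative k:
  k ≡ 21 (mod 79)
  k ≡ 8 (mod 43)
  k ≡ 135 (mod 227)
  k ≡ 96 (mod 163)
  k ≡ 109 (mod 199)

The moduli are pairwise coprime; N = 79·43·227·163·199 = 25012787003.
N/79 = 316617557; 316617557 ≡ 14 (mod 79); 14·17 ≡ 1, so inverse 17.
N/43 = 581692721; 581692721 ≡ 30 (mod 43); 30·33 ≡ 1, so inverse 33.
N/227 = 110188489; 110188489 ≡ 192 (mod 227); 192·214 ≡ 1, so inverse 214.
N/163 = 153452681; 153452681 ≡ 80 (mod 163); 80·108 ≡ 1, so inverse 108.
N/199 = 125692397; 125692397 ≡ 17 (mod 199); 17·82 ≡ 1, so inverse 82.
k ≡ 21·316617557·17 + 8·581692721·33 + 135·110188489·214 + 96·153452681·108 + 109·125692397·82 = 6164380834397.
6164380834397 mod 25012787003 = 11235231659.

11235231659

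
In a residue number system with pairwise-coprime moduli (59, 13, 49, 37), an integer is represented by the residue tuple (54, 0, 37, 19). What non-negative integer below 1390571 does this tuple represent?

The moduli are pairwise coprime; N = 59·13·49·37 = 1390571.
N/59 = 23569; 23569 ≡ 28 (mod 59); 28·19 ≡ 1, so inverse 19.
N/13 = 106967; 106967 ≡ 3 (mod 13); 3·9 ≡ 1, so inverse 9.
N/49 = 28379; 28379 ≡ 8 (mod 49); 8·43 ≡ 1, so inverse 43.
N/37 = 37583; 37583 ≡ 28 (mod 37); 28·4 ≡ 1, so inverse 4.
x ≡ 54·23569·19 + 0·106967·9 + 37·28379·43 + 19·37583·4 = 72189091.
72189091 mod 1390571 = 1269970.

1269970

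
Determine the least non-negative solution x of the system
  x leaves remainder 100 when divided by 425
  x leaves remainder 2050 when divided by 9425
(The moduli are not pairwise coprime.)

77450

gcd(425, 9425) = 25 and 25 | (2050 − 100), so the pair is consistent; merging gives x ≡ 77450 (mod 160225), where 160225 = lcm(425, 9425).
The solution is unique modulo lcm(425, 9425) = 160225.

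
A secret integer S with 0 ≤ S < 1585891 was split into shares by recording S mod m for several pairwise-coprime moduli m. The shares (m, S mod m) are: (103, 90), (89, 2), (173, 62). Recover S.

The moduli are pairwise coprime; N = 103·89·173 = 1585891.
N/103 = 15397; 15397 ≡ 50 (mod 103); 50·68 ≡ 1, so inverse 68.
N/89 = 17819; 17819 ≡ 19 (mod 89); 19·75 ≡ 1, so inverse 75.
N/173 = 9167; 9167 ≡ 171 (mod 173); 171·86 ≡ 1, so inverse 86.
S ≡ 90·15397·68 + 2·17819·75 + 62·9167·86 = 145780934.
145780934 mod 1585891 = 1464853.

1464853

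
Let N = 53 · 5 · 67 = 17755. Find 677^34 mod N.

13929

Mod 53: 677 ≡ 41; 41^34 ≡ 43 (mod 53).
Mod 5: 677 ≡ 2; by Fermat, exponent reduces to 34 mod 4 = 2; 2^2 ≡ 4 (mod 5).
Mod 67: 677 ≡ 7; 7^34 ≡ 60 (mod 67).
Combine by CRT: x ≡ 43 (mod 53), x ≡ 4 (mod 5), x ≡ 60 (mod 67) ⇒ x ≡ 13929 (mod 17755).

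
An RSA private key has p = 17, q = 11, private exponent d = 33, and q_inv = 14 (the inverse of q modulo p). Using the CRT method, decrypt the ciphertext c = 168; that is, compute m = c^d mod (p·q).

49

d_p = d mod (p−1) = 33 mod 16 = 1; d_q = d mod (q−1) = 3.
m₁ = c^(d_p) mod p: c ≡ 15 (mod 17), and 15^1 mod 17 = 15.
m₂ = c^(d_q) mod q: c ≡ 3 (mod 11), and 3^3 mod 11 = 5.
h = q_inv·(m₁ − m₂) mod p = 14·(15 − 5) mod 17 = 4.
m = m₂ + h·q = 5 + 4·11 = 49.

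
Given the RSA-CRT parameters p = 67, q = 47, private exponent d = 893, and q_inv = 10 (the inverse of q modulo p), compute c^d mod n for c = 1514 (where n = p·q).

1064

d_p = d mod (p−1) = 893 mod 66 = 35; d_q = d mod (q−1) = 19.
m₁ = c^(d_p) mod p: c ≡ 40 (mod 67), and 40^35 mod 67 = 59.
m₂ = c^(d_q) mod q: c ≡ 10 (mod 47), and 10^19 mod 47 = 30.
h = q_inv·(m₁ − m₂) mod p = 10·(59 − 30) mod 67 = 22.
m = m₂ + h·q = 30 + 22·47 = 1064.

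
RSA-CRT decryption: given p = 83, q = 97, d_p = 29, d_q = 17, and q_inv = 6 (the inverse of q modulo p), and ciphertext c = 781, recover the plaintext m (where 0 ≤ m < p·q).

1635

m₁ = c^(d_p) mod p: c ≡ 34 (mod 83), and 34^29 mod 83 = 58.
m₂ = c^(d_q) mod q: c ≡ 5 (mod 97), and 5^17 mod 97 = 83.
h = q_inv·(m₁ − m₂) mod p = 6·(58 − 83) mod 83 = 16.
m = m₂ + h·q = 83 + 16·97 = 1635.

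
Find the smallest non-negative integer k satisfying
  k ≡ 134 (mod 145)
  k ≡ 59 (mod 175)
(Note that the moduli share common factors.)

3034

gcd(145, 175) = 5 and 5 | (59 − 134), so the pair is consistent; merging gives k ≡ 3034 (mod 5075), where 5075 = lcm(145, 175).
The solution is unique modulo lcm(145, 175) = 5075.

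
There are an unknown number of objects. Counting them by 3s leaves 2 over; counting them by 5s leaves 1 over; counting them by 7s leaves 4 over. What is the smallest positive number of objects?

11

From N ≡ 2 (mod 3) write N = 2 + 3t. Substituting into N ≡ 1 (mod 5) gives 3t ≡ 4 (mod 5), and since 3⁻¹ ≡ 2 (mod 5), t ≡ 3. Hence N ≡ 2 + 3·3 = 11 (mod 15).
From N ≡ 11 (mod 15) write N = 11 + 15t. Substituting into N ≡ 4 (mod 7) gives 15t ≡ 0 (mod 7), and since 1⁻¹ ≡ 1 (mod 7), t ≡ 0. Hence N ≡ 11 + 15·0 = 11 (mod 105).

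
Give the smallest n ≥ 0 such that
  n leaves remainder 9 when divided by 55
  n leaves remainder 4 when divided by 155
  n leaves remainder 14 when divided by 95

2484

gcd(55, 155) = 5 and 5 | (4 − 9), so the pair is consistent; merging gives n ≡ 779 (mod 1705), where 1705 = lcm(55, 155).
gcd(1705, 95) = 5 and 5 | (14 − 779), so the pair is consistent; merging gives n ≡ 2484 (mod 32395), where 32395 = lcm(1705, 95).
The solution is unique modulo lcm(55, 155, 95) = 32395.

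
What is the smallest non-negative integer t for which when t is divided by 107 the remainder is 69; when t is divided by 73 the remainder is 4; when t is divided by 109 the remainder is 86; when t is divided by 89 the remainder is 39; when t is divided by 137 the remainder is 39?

The moduli are pairwise coprime; N = 107·73·109·89·137 = 10381108007.
N/107 = 97019701; 97019701 ≡ 19 (mod 107); 19·62 ≡ 1, so inverse 62.
N/73 = 142206959; 142206959 ≡ 39 (mod 73); 39·15 ≡ 1, so inverse 15.
N/109 = 95239523; 95239523 ≡ 10 (mod 109); 10·11 ≡ 1, so inverse 11.
N/89 = 116641663; 116641663 ≡ 43 (mod 89); 43·29 ≡ 1, so inverse 29.
N/137 = 75774511; 75774511 ≡ 85 (mod 137); 85·108 ≡ 1, so inverse 108.
t ≡ 69·97019701·62 + 4·142206959·15 + 86·95239523·11 + 39·116641663·29 + 39·75774511·108 = 964763248361.
964763248361 mod 10381108007 = 9701311717.

9701311717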